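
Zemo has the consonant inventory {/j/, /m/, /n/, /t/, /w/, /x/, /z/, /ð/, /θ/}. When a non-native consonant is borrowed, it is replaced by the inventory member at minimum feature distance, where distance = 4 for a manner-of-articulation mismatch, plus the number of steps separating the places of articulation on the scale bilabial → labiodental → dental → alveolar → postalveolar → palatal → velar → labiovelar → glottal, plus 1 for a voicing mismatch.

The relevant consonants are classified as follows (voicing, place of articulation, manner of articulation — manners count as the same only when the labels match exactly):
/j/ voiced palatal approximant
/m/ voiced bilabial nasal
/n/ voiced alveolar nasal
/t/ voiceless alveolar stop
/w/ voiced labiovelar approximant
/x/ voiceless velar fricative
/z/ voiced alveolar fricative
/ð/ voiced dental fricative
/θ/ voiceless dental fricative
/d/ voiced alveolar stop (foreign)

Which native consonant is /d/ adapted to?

t

/t/ is closest: same manner (stop), place distance 0 (alveolar→alveolar), voicing differs (+1); total 1. Next closest is /n/ at distance 4.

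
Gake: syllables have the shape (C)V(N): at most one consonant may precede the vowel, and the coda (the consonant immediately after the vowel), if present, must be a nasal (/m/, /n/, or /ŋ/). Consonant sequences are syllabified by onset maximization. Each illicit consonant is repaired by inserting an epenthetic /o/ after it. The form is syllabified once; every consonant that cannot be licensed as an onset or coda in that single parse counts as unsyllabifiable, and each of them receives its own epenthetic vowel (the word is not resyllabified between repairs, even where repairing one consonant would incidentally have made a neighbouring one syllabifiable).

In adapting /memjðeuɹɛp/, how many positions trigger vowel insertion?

2

The unsyllabifiable consonants are /j/, /p/; each receives one epenthetic vowel.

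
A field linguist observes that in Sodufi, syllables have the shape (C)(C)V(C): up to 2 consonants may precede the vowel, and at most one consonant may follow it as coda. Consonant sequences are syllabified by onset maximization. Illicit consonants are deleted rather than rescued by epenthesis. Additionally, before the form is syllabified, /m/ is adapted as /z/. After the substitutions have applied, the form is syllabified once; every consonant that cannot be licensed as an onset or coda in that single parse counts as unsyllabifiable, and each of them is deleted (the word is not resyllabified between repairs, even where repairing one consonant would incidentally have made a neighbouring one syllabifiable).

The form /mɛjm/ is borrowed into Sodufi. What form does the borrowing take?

zɛj

Substitution: /m/ → /z/, giving /zɛjz/.
Syllabifying with onset maximization leaves /z/ stranded (at most one coda consonant is licensed; onsets may contain at most 2 consonants).
Each unlicensed consonant is deleted: /z/.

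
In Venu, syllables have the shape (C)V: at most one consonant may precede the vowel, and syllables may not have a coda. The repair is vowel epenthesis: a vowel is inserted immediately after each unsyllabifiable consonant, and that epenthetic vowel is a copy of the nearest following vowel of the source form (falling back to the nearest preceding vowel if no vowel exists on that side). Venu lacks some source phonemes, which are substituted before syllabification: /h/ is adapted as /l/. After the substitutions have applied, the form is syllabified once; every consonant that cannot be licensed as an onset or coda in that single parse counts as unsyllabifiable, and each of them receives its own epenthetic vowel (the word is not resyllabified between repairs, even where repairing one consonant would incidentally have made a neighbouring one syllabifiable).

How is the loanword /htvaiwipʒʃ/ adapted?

Substitution: /h/ → /l/, giving /ltvaiwipʒʃ/.
Under (C)V, the unsyllabifiable consonants are /l/, /t/, /p/, /ʒ/, /ʃ/ (no codas are permitted; onsets are limited to one consonant).
Epenthesis after each stranded consonant: /l/ → /la/, /t/ → /ta/, /p/ → /pi/, /ʒ/ → /ʒi/, /ʃ/ → /ʃi/.

latavaiwipiʒiʃi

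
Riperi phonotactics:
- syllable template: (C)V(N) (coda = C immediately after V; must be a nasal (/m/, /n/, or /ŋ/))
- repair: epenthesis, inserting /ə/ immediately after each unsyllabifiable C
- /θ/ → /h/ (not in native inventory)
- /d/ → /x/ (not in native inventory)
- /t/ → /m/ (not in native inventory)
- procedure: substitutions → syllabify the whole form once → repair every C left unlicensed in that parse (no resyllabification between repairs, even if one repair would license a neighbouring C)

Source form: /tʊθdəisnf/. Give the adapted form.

mʊhəxəisənəfə

Substitution: /t/ → /m/, /θ/ → /h/, /d/ → /x/, giving /mʊhxəisnf/.
The consonants /h/, /s/, /n/, /f/ cannot be parsed into a legal (C)V(N) syllable (only a nasal (/m/, /n/, or /ŋ/) is licensed in coda position; onsets are limited to one consonant).
Each unlicensed consonant becomes the onset of a new syllable: /h/ → /hə/, /s/ → /sə/, /n/ → /nə/, /f/ → /fə/.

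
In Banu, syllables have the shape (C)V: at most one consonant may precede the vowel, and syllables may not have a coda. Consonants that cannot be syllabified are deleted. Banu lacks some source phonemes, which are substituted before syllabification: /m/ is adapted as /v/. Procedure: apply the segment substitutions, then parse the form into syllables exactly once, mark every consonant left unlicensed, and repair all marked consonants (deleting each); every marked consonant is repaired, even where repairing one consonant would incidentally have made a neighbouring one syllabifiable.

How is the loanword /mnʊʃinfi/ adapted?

Substitution: /m/ → /v/, giving /vnʊʃinfi/.
The consonants /v/, /n/ cannot be parsed into a legal (C)V syllable (no codas are permitted; onsets are limited to one consonant).
Deleting the stranded consonants removes /v/, /n/.

nʊʃifi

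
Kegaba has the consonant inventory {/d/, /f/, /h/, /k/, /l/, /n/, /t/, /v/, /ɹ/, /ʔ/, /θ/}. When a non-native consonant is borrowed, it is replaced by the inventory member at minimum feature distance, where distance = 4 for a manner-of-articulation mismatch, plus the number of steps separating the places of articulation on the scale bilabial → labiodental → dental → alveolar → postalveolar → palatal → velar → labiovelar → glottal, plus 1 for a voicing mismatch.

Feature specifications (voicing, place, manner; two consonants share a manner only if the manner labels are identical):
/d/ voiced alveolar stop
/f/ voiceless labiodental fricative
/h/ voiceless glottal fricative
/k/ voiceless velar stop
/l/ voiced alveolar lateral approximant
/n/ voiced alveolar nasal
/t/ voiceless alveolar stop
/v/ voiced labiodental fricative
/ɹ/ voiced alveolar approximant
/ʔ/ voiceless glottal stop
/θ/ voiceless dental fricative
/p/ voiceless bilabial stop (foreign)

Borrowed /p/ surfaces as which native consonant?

/t/ is closest: same manner (stop), place distance 3 (bilabial→alveolar), same voicing; total 3. Next closest is /d/ at distance 4.

t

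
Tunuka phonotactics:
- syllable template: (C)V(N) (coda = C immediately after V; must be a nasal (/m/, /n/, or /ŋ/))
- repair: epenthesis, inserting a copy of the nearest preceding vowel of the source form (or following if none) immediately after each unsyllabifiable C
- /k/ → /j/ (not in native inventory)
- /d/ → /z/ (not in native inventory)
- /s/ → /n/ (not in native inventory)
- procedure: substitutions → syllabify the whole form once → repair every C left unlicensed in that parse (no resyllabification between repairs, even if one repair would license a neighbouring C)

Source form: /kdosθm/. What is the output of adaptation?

jozonθomo

Substitution: /k/ → /j/, /d/ → /z/, /s/ → /n/, giving /jzonθm/.
Syllabifying with onset maximization leaves /j/, /θ/, /m/ stranded (only a nasal (/m/, /n/, or /ŋ/) is licensed in coda position; onsets are limited to one consonant).
Each unlicensed consonant becomes the onset of a new syllable: /j/ → /jo/, /θ/ → /θo/, /m/ → /mo/.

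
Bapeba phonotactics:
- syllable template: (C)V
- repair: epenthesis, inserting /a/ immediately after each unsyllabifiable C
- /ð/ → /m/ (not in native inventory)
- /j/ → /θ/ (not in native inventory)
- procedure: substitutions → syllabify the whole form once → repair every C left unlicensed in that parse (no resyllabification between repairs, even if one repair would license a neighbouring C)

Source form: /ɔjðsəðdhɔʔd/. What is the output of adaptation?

ɔθamasəmadahɔʔada

Substitution: /j/ → /θ/, /ð/ → /m/, giving /ɔθmsəmdhɔʔd/.
Under (C)V, the unsyllabifiable consonants are /θ/, /m/, /m/, /d/, /ʔ/, /d/ (no codas are permitted; onsets are limited to one consonant).
Epenthesis after each stranded consonant: /θ/ → /θa/, /m/ → /ma/, /m/ → /ma/, /d/ → /da/, /ʔ/ → /ʔa/, /d/ → /da/.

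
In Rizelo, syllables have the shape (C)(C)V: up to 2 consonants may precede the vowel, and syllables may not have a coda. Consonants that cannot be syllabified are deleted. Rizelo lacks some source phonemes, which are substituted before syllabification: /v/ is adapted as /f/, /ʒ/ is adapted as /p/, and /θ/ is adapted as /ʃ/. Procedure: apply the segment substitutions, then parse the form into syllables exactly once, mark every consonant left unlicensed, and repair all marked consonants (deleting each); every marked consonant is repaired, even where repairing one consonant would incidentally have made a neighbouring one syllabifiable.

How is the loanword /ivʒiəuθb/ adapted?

ifpiəu

Substitution: /v/ → /f/, /ʒ/ → /p/, /θ/ → /ʃ/, giving /ifpiəuʃb/.
Under (C)(C)V, the unsyllabifiable consonants are /ʃ/, /b/ (no codas are permitted; onsets may contain at most 2 consonants).
Deletion applies to /ʃ/, /b/.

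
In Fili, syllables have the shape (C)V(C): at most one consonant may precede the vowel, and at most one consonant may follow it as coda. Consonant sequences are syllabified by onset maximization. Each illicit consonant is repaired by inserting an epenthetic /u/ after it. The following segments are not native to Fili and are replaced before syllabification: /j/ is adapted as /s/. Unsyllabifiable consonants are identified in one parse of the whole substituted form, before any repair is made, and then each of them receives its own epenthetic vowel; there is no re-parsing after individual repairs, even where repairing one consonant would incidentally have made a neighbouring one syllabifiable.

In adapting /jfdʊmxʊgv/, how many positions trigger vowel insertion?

After substitution the input is /sfdʊmxʊgv/.
The unsyllabifiable consonants are /s/, /f/, /v/; each receives one epenthetic vowel.

3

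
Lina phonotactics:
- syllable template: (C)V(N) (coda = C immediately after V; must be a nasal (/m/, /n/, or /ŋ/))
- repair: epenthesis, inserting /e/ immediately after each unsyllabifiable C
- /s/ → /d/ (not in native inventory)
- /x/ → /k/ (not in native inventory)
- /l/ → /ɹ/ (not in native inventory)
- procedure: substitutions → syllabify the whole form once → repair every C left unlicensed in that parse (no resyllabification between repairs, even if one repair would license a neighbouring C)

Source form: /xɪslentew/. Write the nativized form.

kɪdeɹentewe

Substitution: /x/ → /k/, /s/ → /d/, /l/ → /ɹ/, giving /kɪdɹentew/.
The consonants /d/, /w/ cannot be parsed into a legal (C)V(N) syllable (only a nasal (/m/, /n/, or /ŋ/) is licensed in coda position; onsets are limited to one consonant).
Epenthesis after each stranded consonant: /d/ → /de/, /w/ → /we/.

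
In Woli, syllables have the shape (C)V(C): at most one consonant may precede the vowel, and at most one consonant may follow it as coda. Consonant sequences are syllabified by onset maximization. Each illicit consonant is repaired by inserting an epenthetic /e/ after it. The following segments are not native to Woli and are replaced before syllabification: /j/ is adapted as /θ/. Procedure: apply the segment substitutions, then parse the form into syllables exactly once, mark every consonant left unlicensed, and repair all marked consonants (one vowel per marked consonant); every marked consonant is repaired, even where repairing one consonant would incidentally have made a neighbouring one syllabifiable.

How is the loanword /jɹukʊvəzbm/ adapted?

Substitution: /j/ → /θ/, giving /θɹukʊvəzbm/.
The consonants /θ/, /b/, /m/ cannot be parsed into a legal (C)V(C) syllable (at most one coda consonant is licensed; onsets are limited to one consonant).
Epenthesis after each stranded consonant: /θ/ → /θe/, /b/ → /be/, /m/ → /me/.

θeɹukʊvəzbeme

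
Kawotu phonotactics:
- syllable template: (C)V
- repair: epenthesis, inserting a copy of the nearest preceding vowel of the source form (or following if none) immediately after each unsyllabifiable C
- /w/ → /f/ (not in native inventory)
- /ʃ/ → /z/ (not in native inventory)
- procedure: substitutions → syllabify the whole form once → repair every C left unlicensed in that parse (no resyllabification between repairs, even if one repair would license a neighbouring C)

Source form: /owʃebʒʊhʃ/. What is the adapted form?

Substitution: /w/ → /f/, /ʃ/ → /z/, giving /ofzebʒʊhz/.
The consonants /f/, /b/, /h/, /z/ cannot be parsed into a legal (C)V syllable (no codas are permitted; onsets are limited to one consonant).
Epenthesis after each stranded consonant: /f/ → /fo/, /b/ → /be/, /h/ → /hʊ/, /z/ → /zʊ/.

ofozebeʒʊhʊzʊ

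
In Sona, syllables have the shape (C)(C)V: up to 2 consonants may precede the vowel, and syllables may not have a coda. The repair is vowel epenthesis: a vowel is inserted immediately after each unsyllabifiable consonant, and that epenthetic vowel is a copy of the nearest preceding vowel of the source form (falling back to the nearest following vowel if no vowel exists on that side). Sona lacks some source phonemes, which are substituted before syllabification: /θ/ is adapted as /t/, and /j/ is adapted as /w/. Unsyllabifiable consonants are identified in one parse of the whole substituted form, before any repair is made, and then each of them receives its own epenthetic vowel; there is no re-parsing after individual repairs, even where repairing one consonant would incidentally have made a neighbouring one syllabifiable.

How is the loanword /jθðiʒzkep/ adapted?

witðiʒizkepe

Substitution: /j/ → /w/, /θ/ → /t/, giving /wtðiʒzkep/.
The consonants /w/, /ʒ/, /p/ cannot be parsed into a legal (C)(C)V syllable (no codas are permitted; onsets may contain at most 2 consonants).
Epenthesis after each stranded consonant: /w/ → /wi/, /ʒ/ → /ʒi/, /p/ → /pe/.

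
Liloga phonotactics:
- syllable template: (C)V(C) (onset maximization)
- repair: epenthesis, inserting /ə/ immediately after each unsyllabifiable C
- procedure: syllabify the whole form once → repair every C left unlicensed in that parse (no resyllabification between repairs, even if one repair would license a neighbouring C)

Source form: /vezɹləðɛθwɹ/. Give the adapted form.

Under (C)V(C), the unsyllabifiable consonants are /ɹ/, /w/, /ɹ/ (at most one coda consonant is licensed; onsets are limited to one consonant).
Inserting the epenthetic vowel yields /ɹ/ → /ɹə/, /w/ → /wə/, /ɹ/ → /ɹə/.

vezɹələðɛθwəɹə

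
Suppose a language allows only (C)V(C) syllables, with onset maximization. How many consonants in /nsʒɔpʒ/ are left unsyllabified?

3

Under (C)V(C), the unsyllabifiable consonants are /n/, /s/, /ʒ/ (at most one coda consonant is licensed; onsets are limited to one consonant).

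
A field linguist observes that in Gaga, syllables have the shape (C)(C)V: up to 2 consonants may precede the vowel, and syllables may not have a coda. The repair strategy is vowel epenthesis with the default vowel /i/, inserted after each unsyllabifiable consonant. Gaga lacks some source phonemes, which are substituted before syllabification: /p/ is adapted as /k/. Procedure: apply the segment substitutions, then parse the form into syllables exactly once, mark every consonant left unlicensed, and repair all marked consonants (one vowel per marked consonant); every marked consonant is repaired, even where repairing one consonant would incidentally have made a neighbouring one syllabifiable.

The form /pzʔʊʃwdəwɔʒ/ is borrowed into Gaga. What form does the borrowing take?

Substitution: /p/ → /k/, giving /kzʔʊʃwdəwɔʒ/.
The consonants /k/, /ʃ/, /ʒ/ cannot be parsed into a legal (C)(C)V syllable (no codas are permitted; onsets may contain at most 2 consonants).
Each unlicensed consonant becomes the onset of a new syllable: /k/ → /ki/, /ʃ/ → /ʃi/, /ʒ/ → /ʒi/.

kizʔʊʃiwdəwɔʒi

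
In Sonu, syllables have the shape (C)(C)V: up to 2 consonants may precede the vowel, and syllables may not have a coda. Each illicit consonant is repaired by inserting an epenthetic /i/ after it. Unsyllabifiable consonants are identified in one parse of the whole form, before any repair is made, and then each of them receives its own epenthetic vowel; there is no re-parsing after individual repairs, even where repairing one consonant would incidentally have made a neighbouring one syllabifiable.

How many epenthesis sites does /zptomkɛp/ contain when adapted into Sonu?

The unsyllabifiable consonants are /z/, /p/; each receives one epenthetic vowel.

2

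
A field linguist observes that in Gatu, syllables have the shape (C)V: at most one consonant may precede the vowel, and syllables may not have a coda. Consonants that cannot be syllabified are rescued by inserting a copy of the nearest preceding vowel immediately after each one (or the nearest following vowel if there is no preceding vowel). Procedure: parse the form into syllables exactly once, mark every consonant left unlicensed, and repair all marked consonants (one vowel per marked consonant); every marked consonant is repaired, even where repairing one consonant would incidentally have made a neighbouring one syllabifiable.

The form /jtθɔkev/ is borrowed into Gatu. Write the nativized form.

jɔtɔθɔkeve

Under (C)V, the unsyllabifiable consonants are /j/, /t/, /v/ (no codas are permitted; onsets are limited to one consonant).
Each unlicensed consonant becomes the onset of a new syllable: /j/ → /jɔ/, /t/ → /tɔ/, /v/ → /ve/.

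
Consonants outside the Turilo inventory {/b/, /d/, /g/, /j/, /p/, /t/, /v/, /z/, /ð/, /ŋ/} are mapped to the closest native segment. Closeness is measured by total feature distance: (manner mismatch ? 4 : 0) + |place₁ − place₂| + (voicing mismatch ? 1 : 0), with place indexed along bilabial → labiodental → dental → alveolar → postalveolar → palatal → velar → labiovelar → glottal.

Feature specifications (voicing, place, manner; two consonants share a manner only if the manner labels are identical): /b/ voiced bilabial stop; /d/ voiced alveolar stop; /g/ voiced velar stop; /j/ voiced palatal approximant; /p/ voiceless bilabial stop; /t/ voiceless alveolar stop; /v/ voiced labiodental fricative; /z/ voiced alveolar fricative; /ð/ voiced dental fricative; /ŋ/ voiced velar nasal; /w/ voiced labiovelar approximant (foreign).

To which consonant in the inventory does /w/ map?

j

/j/ is closest: same manner (approximant), place distance 2 (labiovelar→palatal), same voicing; total 2. Next closest is /g/ at distance 5.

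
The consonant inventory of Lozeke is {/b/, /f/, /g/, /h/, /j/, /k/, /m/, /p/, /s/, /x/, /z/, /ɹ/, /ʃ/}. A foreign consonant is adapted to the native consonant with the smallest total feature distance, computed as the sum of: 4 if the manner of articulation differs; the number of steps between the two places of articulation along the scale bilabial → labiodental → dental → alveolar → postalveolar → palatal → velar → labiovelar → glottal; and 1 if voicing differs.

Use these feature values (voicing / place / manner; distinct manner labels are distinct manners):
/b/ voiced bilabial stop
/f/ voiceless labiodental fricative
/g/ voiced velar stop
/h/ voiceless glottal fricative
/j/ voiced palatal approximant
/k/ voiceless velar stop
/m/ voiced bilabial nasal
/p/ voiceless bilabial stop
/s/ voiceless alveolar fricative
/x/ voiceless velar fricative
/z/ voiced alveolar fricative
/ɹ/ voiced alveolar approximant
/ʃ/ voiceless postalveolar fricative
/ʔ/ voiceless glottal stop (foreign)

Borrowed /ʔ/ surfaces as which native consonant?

/k/ is closest: same manner (stop), place distance 2 (glottal→velar), same voicing; total 2. Next closest is /g/ at distance 3.

k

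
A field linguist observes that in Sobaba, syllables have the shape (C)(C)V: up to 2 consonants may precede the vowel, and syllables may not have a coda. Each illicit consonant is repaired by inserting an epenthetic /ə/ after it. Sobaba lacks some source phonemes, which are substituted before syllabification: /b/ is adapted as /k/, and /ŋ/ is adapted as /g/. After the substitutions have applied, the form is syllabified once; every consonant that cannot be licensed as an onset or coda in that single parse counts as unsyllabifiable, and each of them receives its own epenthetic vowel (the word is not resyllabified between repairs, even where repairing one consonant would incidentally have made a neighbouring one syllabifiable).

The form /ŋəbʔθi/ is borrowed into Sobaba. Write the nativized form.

Substitution: /ŋ/ → /g/, /b/ → /k/, giving /gəkʔθi/.
Under (C)(C)V, the unsyllabifiable consonants are /k/ (no codas are permitted; onsets may contain at most 2 consonants).
Inserting the epenthetic vowel yields /k/ → /kə/.

gəkəʔθi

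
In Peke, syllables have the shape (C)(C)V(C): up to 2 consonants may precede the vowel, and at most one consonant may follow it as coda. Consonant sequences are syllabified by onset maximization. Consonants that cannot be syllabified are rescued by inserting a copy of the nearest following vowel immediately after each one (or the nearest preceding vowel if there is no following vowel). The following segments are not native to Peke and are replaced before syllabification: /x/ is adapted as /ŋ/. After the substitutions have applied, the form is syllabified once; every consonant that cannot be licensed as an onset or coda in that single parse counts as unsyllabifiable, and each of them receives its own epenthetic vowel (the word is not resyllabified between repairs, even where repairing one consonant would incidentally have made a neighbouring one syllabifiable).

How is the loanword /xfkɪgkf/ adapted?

ŋɪfkɪgkɪfɪ

Substitution: /x/ → /ŋ/, giving /ŋfkɪgkf/.
The consonants /ŋ/, /k/, /f/ cannot be parsed into a legal (C)(C)V(C) syllable (at most one coda consonant is licensed; onsets may contain at most 2 consonants).
Inserting the epenthetic vowel yields /ŋ/ → /ŋɪ/, /k/ → /kɪ/, /f/ → /fɪ/.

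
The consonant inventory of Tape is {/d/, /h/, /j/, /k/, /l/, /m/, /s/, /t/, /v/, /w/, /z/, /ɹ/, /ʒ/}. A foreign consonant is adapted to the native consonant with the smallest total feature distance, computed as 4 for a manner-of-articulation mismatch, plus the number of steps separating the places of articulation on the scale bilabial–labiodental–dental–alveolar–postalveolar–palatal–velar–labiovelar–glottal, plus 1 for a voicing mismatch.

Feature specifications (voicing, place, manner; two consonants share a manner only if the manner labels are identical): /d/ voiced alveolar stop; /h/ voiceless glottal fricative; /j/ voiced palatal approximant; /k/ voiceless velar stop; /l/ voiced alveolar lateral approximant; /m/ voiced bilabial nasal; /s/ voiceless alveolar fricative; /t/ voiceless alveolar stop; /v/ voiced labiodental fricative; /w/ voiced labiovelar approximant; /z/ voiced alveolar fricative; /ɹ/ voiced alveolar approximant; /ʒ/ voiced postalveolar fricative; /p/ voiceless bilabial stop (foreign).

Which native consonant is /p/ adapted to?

/t/ is closest: same manner (stop), place distance 3 (bilabial→alveolar), same voicing; total 3. Next closest is /d/ at distance 4.

t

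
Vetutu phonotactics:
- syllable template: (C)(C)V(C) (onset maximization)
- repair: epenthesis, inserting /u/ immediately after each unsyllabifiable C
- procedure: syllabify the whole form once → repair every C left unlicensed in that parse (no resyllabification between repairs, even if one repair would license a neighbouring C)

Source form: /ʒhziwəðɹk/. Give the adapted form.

Syllabifying with onset maximization leaves /ʒ/, /ɹ/, /k/ stranded (at most one coda consonant is licensed; onsets may contain at most 2 consonants).
Each unlicensed consonant becomes the onset of a new syllable: /ʒ/ → /ʒu/, /ɹ/ → /ɹu/, /k/ → /ku/.

ʒuhziwəðɹuku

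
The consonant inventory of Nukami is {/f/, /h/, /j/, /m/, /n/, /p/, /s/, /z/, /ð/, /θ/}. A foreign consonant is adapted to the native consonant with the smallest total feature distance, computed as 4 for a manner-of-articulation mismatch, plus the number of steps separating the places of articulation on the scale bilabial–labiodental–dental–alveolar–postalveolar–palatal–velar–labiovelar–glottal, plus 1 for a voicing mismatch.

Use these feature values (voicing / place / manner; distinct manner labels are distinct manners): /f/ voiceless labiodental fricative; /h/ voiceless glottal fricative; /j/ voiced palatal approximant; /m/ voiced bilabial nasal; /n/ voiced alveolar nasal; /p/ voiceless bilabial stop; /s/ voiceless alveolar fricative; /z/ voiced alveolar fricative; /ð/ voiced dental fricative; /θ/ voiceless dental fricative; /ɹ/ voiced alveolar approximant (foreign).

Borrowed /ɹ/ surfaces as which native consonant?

/j/ is closest: same manner (approximant), place distance 2 (alveolar→palatal), same voicing; total 2. Next closest is /n/ at distance 4.

j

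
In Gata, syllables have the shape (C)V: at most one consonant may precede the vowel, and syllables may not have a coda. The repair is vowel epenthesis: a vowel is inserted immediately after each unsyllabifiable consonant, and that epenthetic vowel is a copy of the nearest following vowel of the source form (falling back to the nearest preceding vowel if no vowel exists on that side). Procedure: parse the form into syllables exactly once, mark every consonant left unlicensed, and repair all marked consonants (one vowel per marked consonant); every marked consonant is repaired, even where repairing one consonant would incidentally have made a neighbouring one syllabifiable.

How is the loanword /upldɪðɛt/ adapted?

The consonants /p/, /l/, /t/ cannot be parsed into a legal (C)V syllable (no codas are permitted; onsets are limited to one consonant).
Each unlicensed consonant becomes the onset of a new syllable: /p/ → /pɪ/, /l/ → /lɪ/, /t/ → /tɛ/.

upɪlɪdɪðɛtɛ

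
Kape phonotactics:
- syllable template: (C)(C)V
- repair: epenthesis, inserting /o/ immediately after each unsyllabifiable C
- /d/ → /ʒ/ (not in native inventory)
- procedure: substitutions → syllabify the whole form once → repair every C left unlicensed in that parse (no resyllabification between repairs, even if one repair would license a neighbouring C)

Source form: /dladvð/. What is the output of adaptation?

Substitution: /d/ → /ʒ/, giving /ʒlaʒvð/.
Syllabifying with onset maximization leaves /ʒ/, /v/, /ð/ stranded (no codas are permitted; onsets may contain at most 2 consonants).
Epenthesis after each stranded consonant: /ʒ/ → /ʒo/, /v/ → /vo/, /ð/ → /ðo/.

ʒlaʒovoðo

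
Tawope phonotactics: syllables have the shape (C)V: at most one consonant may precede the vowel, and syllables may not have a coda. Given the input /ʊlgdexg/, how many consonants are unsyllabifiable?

4

Syllabifying with onset maximization leaves /l/, /g/, /x/, /g/ stranded (no codas are permitted; onsets are limited to one consonant).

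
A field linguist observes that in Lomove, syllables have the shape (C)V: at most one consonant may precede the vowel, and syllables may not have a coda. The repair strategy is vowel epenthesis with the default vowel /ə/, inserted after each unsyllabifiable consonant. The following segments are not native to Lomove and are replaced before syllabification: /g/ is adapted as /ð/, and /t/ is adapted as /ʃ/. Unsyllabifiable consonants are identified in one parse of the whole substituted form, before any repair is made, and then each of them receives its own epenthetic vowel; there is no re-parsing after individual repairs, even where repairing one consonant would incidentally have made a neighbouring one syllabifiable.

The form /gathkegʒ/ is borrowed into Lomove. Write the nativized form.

ðaʃəhəkeðəʒə

Substitution: /g/ → /ð/, /t/ → /ʃ/, giving /ðaʃhkeðʒ/.
The consonants /ʃ/, /h/, /ð/, /ʒ/ cannot be parsed into a legal (C)V syllable (no codas are permitted; onsets are limited to one consonant).
Inserting the epenthetic vowel yields /ʃ/ → /ʃə/, /h/ → /hə/, /ð/ → /ðə/, /ʒ/ → /ʒə/.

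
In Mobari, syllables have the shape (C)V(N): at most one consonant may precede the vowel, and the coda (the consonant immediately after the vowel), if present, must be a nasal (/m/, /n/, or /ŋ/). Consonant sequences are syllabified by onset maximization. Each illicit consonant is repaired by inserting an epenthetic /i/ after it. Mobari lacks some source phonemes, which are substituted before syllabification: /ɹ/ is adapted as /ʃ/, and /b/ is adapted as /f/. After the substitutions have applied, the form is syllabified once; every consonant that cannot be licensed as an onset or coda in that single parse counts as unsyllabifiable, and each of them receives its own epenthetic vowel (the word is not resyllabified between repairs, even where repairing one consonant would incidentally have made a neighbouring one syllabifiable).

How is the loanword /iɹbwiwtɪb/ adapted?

Substitution: /ɹ/ → /ʃ/, /b/ → /f/, giving /iʃfwiwtɪf/.
Under (C)V(N), the unsyllabifiable consonants are /ʃ/, /f/, /w/, /f/ (only a nasal (/m/, /n/, or /ŋ/) is licensed in coda position; onsets are limited to one consonant).
Epenthesis after each stranded consonant: /ʃ/ → /ʃi/, /f/ → /fi/, /w/ → /wi/, /f/ → /fi/.

iʃifiwiwitɪfi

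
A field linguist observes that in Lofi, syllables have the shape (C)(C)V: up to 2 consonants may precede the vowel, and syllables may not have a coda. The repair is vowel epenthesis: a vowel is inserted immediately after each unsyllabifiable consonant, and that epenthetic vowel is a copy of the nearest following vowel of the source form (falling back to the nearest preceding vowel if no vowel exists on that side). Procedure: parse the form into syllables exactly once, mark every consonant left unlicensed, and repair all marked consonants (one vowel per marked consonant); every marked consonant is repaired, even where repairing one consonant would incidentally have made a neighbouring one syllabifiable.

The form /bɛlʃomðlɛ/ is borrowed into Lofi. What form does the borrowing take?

The consonants /m/ cannot be parsed into a legal (C)(C)V syllable (no codas are permitted; onsets may contain at most 2 consonants).
Inserting the epenthetic vowel yields /m/ → /mɛ/.

bɛlʃomɛðlɛ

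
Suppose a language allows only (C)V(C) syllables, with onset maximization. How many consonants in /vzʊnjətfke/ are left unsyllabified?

Syllabifying with onset maximization leaves /v/, /f/ stranded (at most one coda consonant is licensed; onsets are limited to one consonant).

2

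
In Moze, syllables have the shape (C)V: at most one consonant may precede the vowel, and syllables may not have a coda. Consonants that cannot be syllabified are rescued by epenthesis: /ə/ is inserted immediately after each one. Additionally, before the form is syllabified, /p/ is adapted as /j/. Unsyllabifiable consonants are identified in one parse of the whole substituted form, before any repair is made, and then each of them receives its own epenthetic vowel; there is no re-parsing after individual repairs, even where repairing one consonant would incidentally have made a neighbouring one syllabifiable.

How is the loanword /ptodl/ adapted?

jətodələ

Substitution: /p/ → /j/, giving /jtodl/.
Syllabifying with onset maximization leaves /j/, /d/, /l/ stranded (no codas are permitted; onsets are limited to one consonant).
Epenthesis after each stranded consonant: /j/ → /jə/, /d/ → /də/, /l/ → /lə/.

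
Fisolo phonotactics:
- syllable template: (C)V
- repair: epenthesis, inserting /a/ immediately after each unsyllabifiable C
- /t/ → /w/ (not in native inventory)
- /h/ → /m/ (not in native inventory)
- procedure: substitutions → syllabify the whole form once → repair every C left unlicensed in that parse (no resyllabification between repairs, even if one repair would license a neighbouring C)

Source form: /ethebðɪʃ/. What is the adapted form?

Substitution: /t/ → /w/, /h/ → /m/, giving /ewmebðɪʃ/.
Syllabifying with onset maximization leaves /w/, /b/, /ʃ/ stranded (no codas are permitted; onsets are limited to one consonant).
Each unlicensed consonant becomes the onset of a new syllable: /w/ → /wa/, /b/ → /ba/, /ʃ/ → /ʃa/.

ewamebaðɪʃa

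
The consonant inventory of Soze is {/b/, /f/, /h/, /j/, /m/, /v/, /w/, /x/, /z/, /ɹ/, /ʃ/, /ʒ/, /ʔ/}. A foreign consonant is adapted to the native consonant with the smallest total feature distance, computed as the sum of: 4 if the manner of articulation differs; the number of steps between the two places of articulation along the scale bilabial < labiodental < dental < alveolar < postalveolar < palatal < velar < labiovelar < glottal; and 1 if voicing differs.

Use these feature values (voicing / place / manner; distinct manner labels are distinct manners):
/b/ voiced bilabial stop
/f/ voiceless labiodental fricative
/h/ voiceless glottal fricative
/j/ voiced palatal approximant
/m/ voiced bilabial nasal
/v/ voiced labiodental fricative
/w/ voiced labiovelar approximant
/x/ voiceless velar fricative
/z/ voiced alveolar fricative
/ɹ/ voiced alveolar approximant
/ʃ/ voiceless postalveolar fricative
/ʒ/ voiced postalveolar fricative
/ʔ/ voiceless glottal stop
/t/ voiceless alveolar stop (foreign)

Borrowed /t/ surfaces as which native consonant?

/b/ is closest: same manner (stop), place distance 3 (alveolar→bilabial), voicing differs (+1); total 4. Next closest is /z/ at distance 5.

b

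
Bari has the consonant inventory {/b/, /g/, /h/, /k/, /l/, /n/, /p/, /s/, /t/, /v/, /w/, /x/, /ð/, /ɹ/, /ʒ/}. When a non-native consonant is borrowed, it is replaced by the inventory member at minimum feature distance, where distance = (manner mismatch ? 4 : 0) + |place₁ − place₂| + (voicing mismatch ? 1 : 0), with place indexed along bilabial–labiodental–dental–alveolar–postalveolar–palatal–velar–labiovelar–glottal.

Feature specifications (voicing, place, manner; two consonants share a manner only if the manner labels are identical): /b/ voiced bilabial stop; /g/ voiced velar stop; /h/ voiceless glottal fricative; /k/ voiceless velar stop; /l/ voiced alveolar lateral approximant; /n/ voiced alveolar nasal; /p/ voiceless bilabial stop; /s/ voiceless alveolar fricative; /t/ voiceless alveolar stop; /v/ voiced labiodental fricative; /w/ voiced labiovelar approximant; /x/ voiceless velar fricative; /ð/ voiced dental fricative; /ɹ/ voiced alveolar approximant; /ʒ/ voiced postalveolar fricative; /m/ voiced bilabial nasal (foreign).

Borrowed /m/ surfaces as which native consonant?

n

/n/ is closest: same manner (nasal), place distance 3 (bilabial→alveolar), same voicing; total 3. Next closest is /b/ at distance 4.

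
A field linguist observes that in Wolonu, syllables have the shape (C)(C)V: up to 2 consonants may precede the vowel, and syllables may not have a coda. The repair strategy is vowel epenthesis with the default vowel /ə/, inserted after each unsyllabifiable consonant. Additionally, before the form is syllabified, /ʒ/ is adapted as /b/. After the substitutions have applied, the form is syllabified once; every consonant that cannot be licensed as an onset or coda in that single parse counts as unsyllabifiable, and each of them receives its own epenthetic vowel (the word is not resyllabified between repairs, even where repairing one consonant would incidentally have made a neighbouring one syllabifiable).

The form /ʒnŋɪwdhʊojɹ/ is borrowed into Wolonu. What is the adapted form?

Substitution: /ʒ/ → /b/, giving /bnŋɪwdhʊojɹ/.
Syllabifying with onset maximization leaves /b/, /w/, /j/, /ɹ/ stranded (no codas are permitted; onsets may contain at most 2 consonants).
Epenthesis after each stranded consonant: /b/ → /bə/, /w/ → /wə/, /j/ → /jə/, /ɹ/ → /ɹə/.

bənŋɪwədhʊojəɹə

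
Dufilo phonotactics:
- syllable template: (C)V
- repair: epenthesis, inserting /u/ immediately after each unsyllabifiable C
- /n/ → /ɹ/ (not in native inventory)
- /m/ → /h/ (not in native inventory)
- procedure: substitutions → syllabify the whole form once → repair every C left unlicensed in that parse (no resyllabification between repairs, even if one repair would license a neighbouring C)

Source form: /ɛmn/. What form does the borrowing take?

Substitution: /m/ → /h/, /n/ → /ɹ/, giving /ɛhɹ/.
The consonants /h/, /ɹ/ cannot be parsed into a legal (C)V syllable (no codas are permitted; onsets are limited to one consonant).
Epenthesis after each stranded consonant: /h/ → /hu/, /ɹ/ → /ɹu/.

ɛhuɹu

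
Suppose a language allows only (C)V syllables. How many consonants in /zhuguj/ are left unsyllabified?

2

Under (C)V, the unsyllabifiable consonants are /z/, /j/ (no codas are permitted; onsets are limited to one consonant).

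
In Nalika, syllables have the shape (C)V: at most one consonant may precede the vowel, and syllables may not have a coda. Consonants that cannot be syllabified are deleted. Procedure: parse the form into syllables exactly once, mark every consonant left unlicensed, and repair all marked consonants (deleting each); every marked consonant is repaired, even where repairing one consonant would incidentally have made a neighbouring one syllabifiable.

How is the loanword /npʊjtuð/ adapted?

pʊtu

Syllabifying with onset maximization leaves /n/, /j/, /ð/ stranded (no codas are permitted; onsets are limited to one consonant).
Deleting the stranded consonants removes /n/, /j/, /ð/.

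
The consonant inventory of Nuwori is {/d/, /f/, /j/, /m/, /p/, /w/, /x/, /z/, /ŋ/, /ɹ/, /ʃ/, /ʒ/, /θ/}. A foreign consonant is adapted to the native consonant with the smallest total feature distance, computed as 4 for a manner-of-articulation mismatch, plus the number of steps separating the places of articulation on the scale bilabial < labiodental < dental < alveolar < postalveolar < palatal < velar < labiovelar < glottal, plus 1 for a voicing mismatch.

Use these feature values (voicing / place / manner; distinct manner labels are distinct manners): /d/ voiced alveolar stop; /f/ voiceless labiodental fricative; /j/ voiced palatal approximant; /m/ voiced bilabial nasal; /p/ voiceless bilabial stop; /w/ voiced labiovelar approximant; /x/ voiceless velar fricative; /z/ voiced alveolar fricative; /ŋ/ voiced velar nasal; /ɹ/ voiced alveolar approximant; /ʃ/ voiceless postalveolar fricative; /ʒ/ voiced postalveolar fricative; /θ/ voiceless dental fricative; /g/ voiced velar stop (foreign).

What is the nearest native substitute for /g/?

/d/ is closest: same manner (stop), place distance 3 (velar→alveolar), same voicing; total 3. Next closest is /ŋ/ at distance 4.

d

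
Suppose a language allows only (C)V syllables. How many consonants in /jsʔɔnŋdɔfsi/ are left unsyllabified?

The consonants /j/, /s/, /n/, /ŋ/, /f/ cannot be parsed into a legal (C)V syllable (no codas are permitted; onsets are limited to one consonant).

5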